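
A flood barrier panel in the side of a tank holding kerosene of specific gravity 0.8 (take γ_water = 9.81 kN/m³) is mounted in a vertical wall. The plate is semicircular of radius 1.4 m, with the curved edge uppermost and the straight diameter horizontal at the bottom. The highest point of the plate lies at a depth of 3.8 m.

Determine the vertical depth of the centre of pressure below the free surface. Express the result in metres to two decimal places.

γ = 0.8 × 9.81 = 7.848 kN/m³.
The centroid lies 4r/(3π) = 0.594178 m above the diameter, so r − 4r/(3π) = 1.4 − 0.594178 = 0.805822 m below the topmost point, so the centroid depth is h_c = 3.8 + 0.805822 = 4.60582 m.
A = πr²/2 = π × 1.4²/2 = 3.07876 m².
Resultant F = γ·h_c·A = 7.848 × 4.60582 × 3.07876 = 111.286 kN.
I_c = (π/8 − 8/(9π))·r⁴ = 0.109757 × 1.4⁴ = 0.421642 m⁴.
Centre of pressure: y_p = y_c + I_c/(y_c·A) = 4.60582 + 0.421642/(4.60582 × 3.07876) = 4.60582 + 0.0297345 = 4.63555 m along the plane.

h_p = 4.64 m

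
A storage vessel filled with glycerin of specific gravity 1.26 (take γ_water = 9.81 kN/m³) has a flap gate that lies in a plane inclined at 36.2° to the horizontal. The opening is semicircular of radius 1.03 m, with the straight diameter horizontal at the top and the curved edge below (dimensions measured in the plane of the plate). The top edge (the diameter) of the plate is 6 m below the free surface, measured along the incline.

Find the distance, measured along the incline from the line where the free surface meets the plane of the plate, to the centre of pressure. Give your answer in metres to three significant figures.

γ = 1.26 × 9.81 = 12.3606 kN/m³.
Let θ = 36.2° be the plate's angle to the horizontal; measure y along the incline from where the plane meets the free surface. Vertical depth h = y·sinθ with sinθ = 0.590606.
The centroid of a semicircle lies 4r/(3π) = 0.437146 m from the diameter, here below the top edge, so y_c = 6 + 0.437146 = 6.43715 m and h_c = 6.43715 × 0.590606 = 3.80182 m.
A = πr²/2 = π × 1.03²/2 = 1.66646 m².
Resultant F = γ·h_c·A = 12.3606 × 3.80182 × 1.66646 = 78.3116 kN.
I_c = (π/8 − 8/(9π))·r⁴ = 0.109757 × 1.03⁴ = 0.123532 m⁴.
Centre of pressure: y_p = y_c + I_c/(y_c·A) = 6.43715 + 0.123532/(6.43715 × 1.66646) = 6.43715 + 0.0115157 = 6.44867 m along the plane.

y_p = 6.45 m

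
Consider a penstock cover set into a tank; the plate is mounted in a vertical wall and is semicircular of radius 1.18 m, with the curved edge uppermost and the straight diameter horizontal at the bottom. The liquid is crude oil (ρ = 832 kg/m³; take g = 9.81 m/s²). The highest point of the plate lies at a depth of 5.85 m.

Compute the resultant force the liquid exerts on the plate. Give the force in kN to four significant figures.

F ≈ 116.6 kN

γ = ρg = 832 × 9.81 / 1000 = 8.16192 kN/m³.
The centroid lies 4r/(3π) = 0.500808 m above the diameter, so r − 4r/(3π) = 1.18 − 0.500808 = 0.679192 m below the topmost point, so the centroid depth is h_c = 5.85 + 0.679192 = 6.52919 m.
A = πr²/2 = π × 1.18²/2 = 2.18718 m².
Resultant F = γ·h_c·A = 8.16192 × 6.52919 × 2.18718 = 116.556 kN.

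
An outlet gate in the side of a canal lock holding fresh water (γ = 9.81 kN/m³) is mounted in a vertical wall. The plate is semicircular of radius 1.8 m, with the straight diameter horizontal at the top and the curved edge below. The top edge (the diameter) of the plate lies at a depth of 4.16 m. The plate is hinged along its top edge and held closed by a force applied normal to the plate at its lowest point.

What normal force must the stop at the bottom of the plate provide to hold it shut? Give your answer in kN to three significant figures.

P ≈ 111 kN

γ = 9.81 kN/m³.
The centroid of a semicircle lies 4r/(3π) = 0.763944 m from the diameter, here below the top edge, so the centroid depth is h_c = 4.16 + 0.763944 = 4.92394 m.
A = πr²/2 = π × 1.8²/2 = 5.08938 m².
Resultant F = γ·h_c·A = 9.81 × 4.92394 × 5.08938 = 245.837 kN.
I_c = (π/8 − 8/(9π))·r⁴ = 0.109757 × 1.8⁴ = 1.15219 m⁴.
Centre of pressure: y_p = y_c + I_c/(y_c·A) = 4.92394 + 1.15219/(4.92394 × 5.08938) = 4.92394 + 0.0459776 = 4.96992 m along the plane.
The resultant acts 0.763944 + 0.0459776 = 0.809922 m (along the plate) below the hinge at the top edge, so the moment about the hinge is M = F × 0.809922 = 245.837 × 0.809922 = 199.109 kN·m.
A normal force at the bottom, 1.8 m from the hinge, must supply this moment: P = 199.109/1.8 = 110.616 kN.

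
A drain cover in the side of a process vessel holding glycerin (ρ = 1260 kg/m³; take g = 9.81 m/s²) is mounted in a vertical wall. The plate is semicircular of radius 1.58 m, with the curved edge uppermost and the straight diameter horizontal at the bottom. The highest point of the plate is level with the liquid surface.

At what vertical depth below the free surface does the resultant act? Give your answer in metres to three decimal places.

h_p = 1.101 m

γ = ρg = 1260 × 9.81 / 1000 = 12.3606 kN/m³.
The centroid lies 4r/(3π) = 0.670573 m above the diameter, so r − 4r/(3π) = 1.58 − 0.670573 = 0.909427 m below the topmost point, so the centroid depth is h_c = 0.909427 m.
A = πr²/2 = π × 1.58²/2 = 3.92134 m².
Resultant F = γ·h_c·A = 12.3606 × 0.909427 × 3.92134 = 44.08 kN.
I_c = (π/8 − 8/(9π))·r⁴ = 0.109757 × 1.58⁴ = 0.684007 m⁴.
Centre of pressure: y_p = y_c + I_c/(y_c·A) = 0.909427 + 0.684007/(0.909427 × 3.92134) = 0.909427 + 0.191804 = 1.10123 m along the plane.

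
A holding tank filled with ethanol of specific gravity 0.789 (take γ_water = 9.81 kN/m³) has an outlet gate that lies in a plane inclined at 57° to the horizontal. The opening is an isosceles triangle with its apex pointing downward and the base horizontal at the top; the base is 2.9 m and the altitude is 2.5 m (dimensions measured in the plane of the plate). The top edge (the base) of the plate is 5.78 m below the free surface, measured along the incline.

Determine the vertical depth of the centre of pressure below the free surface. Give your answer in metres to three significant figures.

h_p = 5.59 m

γ = 0.789 × 9.81 = 7.74009 kN/m³.
Let θ = 57° be the plate's angle to the horizontal; measure y along the incline from where the plane meets the free surface. Vertical depth h = y·sinθ with sinθ = 0.838671.
With the apex down, the centroid sits h/3 = 2.5/3 = 0.833333 m below the base (the top edge), so y_c = 5.78 + 0.833333 = 6.61333 m and h_c = 6.61333 × 0.838671 = 5.54641 m.
A = ½ × 2.9 × 2.5 = 3.625 m².
Resultant F = γ·h_c·A = 7.74009 × 5.54641 × 3.625 = 155.62 kN.
I_c = b·h³/36 = 2.9 × 2.5³/36 = 1.25868 m⁴.
Centre of pressure: y_p = y_c + I_c/(y_c·A) = 6.61333 + 1.25868/(6.61333 × 3.625) = 6.61333 + 0.0525034 = 6.66583 m along the plane.
Vertically, h_p = y_p·sinθ = 6.66583 × 0.838671 = 5.59044 m.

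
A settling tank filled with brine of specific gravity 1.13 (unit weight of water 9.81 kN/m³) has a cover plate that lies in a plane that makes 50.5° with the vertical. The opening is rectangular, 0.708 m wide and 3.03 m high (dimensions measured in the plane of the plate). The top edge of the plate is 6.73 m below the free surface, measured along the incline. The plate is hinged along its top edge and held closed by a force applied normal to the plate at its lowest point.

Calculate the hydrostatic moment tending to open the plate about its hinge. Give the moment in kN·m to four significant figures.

γ = 1.13 × 9.81 = 11.0853 kN/m³.
The plate makes 50.5° with the vertical, i.e. θ = 90° − 50.5° = 39.5° to the horizontal. Measuring y along the incline from the free-surface line, vertical depth h = y·sinθ with sinθ = 0.636078.
The centroid lies 3.03/2 = 1.515 m below the top edge, so y_c = 6.73 + 1.515 = 8.245 m and h_c = 8.245 × 0.636078 = 5.24446 m.
A = 0.708 × 3.03 = 2.14524 m².
Resultant F = γ·h_c·A = 11.0853 × 5.24446 × 2.14524 = 124.717 kN.
I_c = b·h³/12 = 0.708 × 3.03³/12 = 1.64127 m⁴.
Centre of pressure: y_p = y_c + I_c/(y_c·A) = 8.245 + 1.64127/(8.245 × 2.14524) = 8.245 + 0.0927926 = 8.33779 m along the plane.
The resultant acts 1.515 + 0.0927926 = 1.60779 m (along the plate) below the hinge at the top edge, so the moment about the hinge is M = F × 1.60779 = 124.717 × 1.60779 = 200.519 kN·m.

M ≈ 200.5 kN·m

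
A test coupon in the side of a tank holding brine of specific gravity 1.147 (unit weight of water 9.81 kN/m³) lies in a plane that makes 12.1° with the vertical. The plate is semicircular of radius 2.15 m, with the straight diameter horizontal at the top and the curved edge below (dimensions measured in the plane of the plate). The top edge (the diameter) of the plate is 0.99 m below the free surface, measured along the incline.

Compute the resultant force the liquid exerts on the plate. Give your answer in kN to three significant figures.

F ≈ 152 kN

γ = 1.147 × 9.81 = 11.25207 kN/m³.
The plate makes 12.1° with the vertical, i.e. θ = 90° − 12.1° = 77.9° to the horizontal. Measuring y along the incline from the free-surface line, vertical depth h = y·sinθ with sinθ = 0.977783.
The centroid of a semicircle lies 4r/(3π) = 0.912488 m from the diameter, here below the top edge, so y_c = 0.99 + 0.912488 = 1.90249 m and h_c = 1.90249 × 0.977783 = 1.86022 m.
A = πr²/2 = π × 2.15²/2 = 7.26101 m².
Resultant F = γ·h_c·A = 11.25207 × 1.86022 × 7.26101 = 151.983 kN.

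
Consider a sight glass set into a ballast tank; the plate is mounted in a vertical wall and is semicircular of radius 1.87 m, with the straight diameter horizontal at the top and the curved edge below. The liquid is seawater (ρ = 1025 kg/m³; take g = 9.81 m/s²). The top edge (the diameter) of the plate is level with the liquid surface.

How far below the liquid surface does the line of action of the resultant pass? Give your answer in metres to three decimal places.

γ = ρg = 1025 × 9.81 / 1000 = 10.05525 kN/m³.
The centroid of a semicircle lies 4r/(3π) = 0.793653 m from the diameter, here below the top edge, so the centroid depth is h_c = 0.793653 m.
A = πr²/2 = π × 1.87²/2 = 5.49292 m².
Resultant F = γ·h_c·A = 10.05525 × 0.793653 × 5.49292 = 43.8356 kN.
I_c = (π/8 − 8/(9π))·r⁴ = 0.109757 × 1.87⁴ = 1.34214 m⁴.
Centre of pressure: y_p = y_c + I_c/(y_c·A) = 0.793653 + 1.34214/(0.793653 × 5.49292) = 0.793653 + 0.307868 = 1.10152 m along the plane.

h_p = 1.102 m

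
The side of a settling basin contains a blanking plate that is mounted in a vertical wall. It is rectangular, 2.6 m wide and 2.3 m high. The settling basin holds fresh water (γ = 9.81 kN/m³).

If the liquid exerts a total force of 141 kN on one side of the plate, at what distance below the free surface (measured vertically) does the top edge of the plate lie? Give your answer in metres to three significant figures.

d_top ≈ 1.25 m

γ = 9.81 kN/m³.
A = 2.6 × 2.3 = 5.98 m².
From F = γ·h_c·A, the centroid depth is h_c = 141/(9.81 × 5.98) = 2.40353 m.
The centroid lies 2.3/2 = 1.15 m below the top edge, so the top edge sits at h_top = 2.40353 − 1.15 = 1.25353 m below the surface.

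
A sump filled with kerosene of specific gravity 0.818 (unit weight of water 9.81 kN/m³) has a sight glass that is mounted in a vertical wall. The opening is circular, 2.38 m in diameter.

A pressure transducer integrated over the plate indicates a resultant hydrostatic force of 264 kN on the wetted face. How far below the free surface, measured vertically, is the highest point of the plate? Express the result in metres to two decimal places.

γ = 0.818 × 9.81 = 8.02458 kN/m³.
A = π(1.19)² = 4.44881 m².
From F = γ·h_c·A, the centroid depth is h_c = 264/(8.02458 × 4.44881) = 7.39499 m.
The centroid is at the centre, 1.19 m below the top of the plate, so the highest point sits at h_top = 7.39499 − 1.19 = 6.20499 m below the surface.

d_top ≈ 6.20 m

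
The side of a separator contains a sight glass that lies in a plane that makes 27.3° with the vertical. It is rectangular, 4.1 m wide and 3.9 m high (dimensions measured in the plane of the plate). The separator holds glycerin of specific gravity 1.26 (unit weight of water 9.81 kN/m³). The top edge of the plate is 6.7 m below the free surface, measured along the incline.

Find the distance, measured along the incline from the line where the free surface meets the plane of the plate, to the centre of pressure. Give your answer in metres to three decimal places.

y_p = 8.797 m

γ = 1.26 × 9.81 = 12.3606 kN/m³.
The plate makes 27.3° with the vertical, i.e. θ = 90° − 27.3° = 62.7° to the horizontal. Measuring y along the incline from the free-surface line, vertical depth h = y·sinθ with sinθ = 0.888617.
The centroid lies 3.9/2 = 1.95 m below the top edge, so y_c = 6.7 + 1.95 = 8.65 m and h_c = 8.65 × 0.888617 = 7.68654 m.
A = 4.1 × 3.9 = 15.99 m².
Resultant F = γ·h_c·A = 12.3606 × 7.68654 × 15.99 = 1519.21 kN.
I_c = b·h³/12 = 4.1 × 3.9³/12 = 20.2673 m⁴.
Centre of pressure: y_p = y_c + I_c/(y_c·A) = 8.65 + 20.2673/(8.65 × 15.99) = 8.65 + 0.146532 = 8.79653 m along the plane.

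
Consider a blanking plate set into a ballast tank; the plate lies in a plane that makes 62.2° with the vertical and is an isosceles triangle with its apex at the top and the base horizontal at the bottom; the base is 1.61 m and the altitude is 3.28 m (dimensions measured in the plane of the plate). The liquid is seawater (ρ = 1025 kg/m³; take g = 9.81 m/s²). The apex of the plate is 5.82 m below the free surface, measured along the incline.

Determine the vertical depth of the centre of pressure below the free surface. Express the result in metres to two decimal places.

h_p = 3.77 m

γ = ρg = 1025 × 9.81 / 1000 = 10.05525 kN/m³.
The plate makes 62.2° with the vertical, i.e. θ = 90° − 62.2° = 27.8° to the horizontal. Measuring y along the incline from the free-surface line, vertical depth h = y·sinθ with sinθ = 0.466387.
With the apex up, the centroid sits 2h/3 = 2 × 3.28/3 = 2.18667 m below the apex, so y_c = 5.82 + 2.18667 = 8.00667 m and h_c = 8.00667 × 0.466387 = 3.73421 m.
A = ½ × 1.61 × 3.28 = 2.6404 m².
Resultant F = γ·h_c·A = 10.05525 × 3.73421 × 2.6404 = 99.1428 kN.
I_c = b·h³/36 = 1.61 × 3.28³/36 = 1.57814 m⁴.
Centre of pressure: y_p = y_c + I_c/(y_c·A) = 8.00667 + 1.57814/(8.00667 × 2.6404) = 8.00667 + 0.074649 = 8.08132 m along the plane.
Vertically, h_p = y_p·sinθ = 8.08132 × 0.466387 = 3.76902 m.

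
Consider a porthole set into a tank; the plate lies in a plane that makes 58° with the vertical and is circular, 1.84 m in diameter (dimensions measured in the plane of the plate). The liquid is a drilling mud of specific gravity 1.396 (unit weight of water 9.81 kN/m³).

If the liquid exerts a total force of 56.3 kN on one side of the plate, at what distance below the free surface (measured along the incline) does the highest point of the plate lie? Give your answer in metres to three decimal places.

y_top ≈ 1.998 m

γ = 1.396 × 9.81 = 13.69476 kN/m³.
A = π(0.92)² = 2.65904 m².
From F = γ·h_c·A, the centroid depth is h_c = 56.3/(13.69476 × 2.65904) = 1.54607 m.
The plate makes 58° with the vertical, i.e. θ = 90° − 58° = 32° to the horizontal. Measuring y along the incline from the free-surface line, vertical depth h = y·sinθ with sinθ = 0.529919.
Along the incline, y_c = h_c/sinθ = 1.54607/0.529919 = 2.91756 m.
The centroid is at the centre, 0.92 m below the top of the plate, so the highest point sits at y_top = 2.91756 − 0.92 = 1.99756 m along the incline.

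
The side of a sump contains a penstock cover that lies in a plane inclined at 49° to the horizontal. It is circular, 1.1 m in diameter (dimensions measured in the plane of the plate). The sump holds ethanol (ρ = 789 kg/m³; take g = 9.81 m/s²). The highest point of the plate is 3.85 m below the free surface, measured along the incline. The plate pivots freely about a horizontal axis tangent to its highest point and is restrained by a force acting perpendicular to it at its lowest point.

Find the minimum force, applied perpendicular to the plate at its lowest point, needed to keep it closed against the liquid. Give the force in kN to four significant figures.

P ≈ 12.59 kN

γ = ρg = 789 × 9.81 / 1000 = 7.74009 kN/m³.
Let θ = 49° be the plate's angle to the horizontal; measure y along the incline from where the plane meets the free surface. Vertical depth h = y·sinθ with sinθ = 0.754710.
The centroid is at the centre, 0.55 m below the top of the plate, so y_c = 3.85 + 0.55 = 4.4 m and h_c = 4.4 × 0.754710 = 3.32072 m.
A = π(0.55)² = 0.950332 m².
Resultant F = γ·h_c·A = 7.74009 × 3.32072 × 0.950332 = 24.4261 kN.
I_c = πr⁴/4 = π × 0.55⁴/4 = 0.0718688 m⁴.
Centre of pressure: y_p = y_c + I_c/(y_c·A) = 4.4 + 0.0718688/(4.4 × 0.950332) = 4.4 + 0.0171875 = 4.41719 m along the plane.
The resultant acts 0.55 + 0.0171875 = 0.567188 m (along the plate) below the hinge at the top edge, so the moment about the hinge is M = F × 0.567188 = 24.4261 × 0.567188 = 13.8542 kN·m.
A normal force at the bottom, 1.1 m from the hinge, must supply this moment: P = 13.8542/1.1 = 12.5947 kN.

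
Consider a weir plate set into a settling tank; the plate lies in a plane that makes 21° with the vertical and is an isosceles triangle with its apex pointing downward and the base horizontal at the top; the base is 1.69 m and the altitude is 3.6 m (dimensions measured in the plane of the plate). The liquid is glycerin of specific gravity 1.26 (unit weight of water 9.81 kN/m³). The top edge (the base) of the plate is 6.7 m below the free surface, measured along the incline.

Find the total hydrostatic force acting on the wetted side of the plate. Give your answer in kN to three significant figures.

F ≈ 277 kN

γ = 1.26 × 9.81 = 12.3606 kN/m³.
The plate makes 21° with the vertical, i.e. θ = 90° − 21° = 69° to the horizontal. Measuring y along the incline from the free-surface line, vertical depth h = y·sinθ with sinθ = 0.933580.
With the apex down, the centroid sits h/3 = 3.6/3 = 1.2 m below the base (the top edge), so y_c = 6.7 + 1.2 = 7.9 m and h_c = 7.9 × 0.933580 = 7.37528 m.
A = ½ × 1.69 × 3.6 = 3.042 m².
Resultant F = γ·h_c·A = 12.3606 × 7.37528 × 3.042 = 277.317 kN.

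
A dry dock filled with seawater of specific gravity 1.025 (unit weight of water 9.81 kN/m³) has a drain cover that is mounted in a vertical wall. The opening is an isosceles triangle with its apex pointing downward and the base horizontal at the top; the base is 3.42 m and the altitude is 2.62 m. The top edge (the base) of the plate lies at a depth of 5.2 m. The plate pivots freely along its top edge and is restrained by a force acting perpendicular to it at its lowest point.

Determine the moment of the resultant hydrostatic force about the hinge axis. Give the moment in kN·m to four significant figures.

γ = 1.025 × 9.81 = 10.05525 kN/m³.
With the apex down, the centroid sits h/3 = 2.62/3 = 0.873333 m below the base (the top edge), so the centroid depth is h_c = 5.2 + 0.873333 = 6.07333 m.
A = ½ × 3.42 × 2.62 = 4.4802 m².
Resultant F = γ·h_c·A = 10.05525 × 6.07333 × 4.4802 = 273.601 kN.
I_c = b·h³/36 = 3.42 × 2.62³/36 = 1.70855 m⁴.
Centre of pressure: y_p = y_c + I_c/(y_c·A) = 6.07333 + 1.70855/(6.07333 × 4.4802) = 6.07333 + 0.0627919 = 6.13612 m along the plane.
The resultant acts 0.873333 + 0.0627919 = 0.936125 m (along the plate) below the hinge at the top edge, so the moment about the hinge is M = F × 0.936125 = 273.601 × 0.936125 = 256.125 kN·m.

M ≈ 256.1 kN·m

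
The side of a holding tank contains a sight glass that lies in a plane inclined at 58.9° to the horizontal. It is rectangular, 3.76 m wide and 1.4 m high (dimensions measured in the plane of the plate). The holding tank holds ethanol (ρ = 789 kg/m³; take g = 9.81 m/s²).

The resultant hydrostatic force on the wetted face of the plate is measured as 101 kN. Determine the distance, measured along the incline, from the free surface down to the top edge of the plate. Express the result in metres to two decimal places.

y_top ≈ 2.20 m

γ = ρg = 789 × 9.81 / 1000 = 7.74009 kN/m³.
A = 3.76 × 1.4 = 5.264 m².
From F = γ·h_c·A, the centroid depth is h_c = 101/(7.74009 × 5.264) = 2.4789 m.
Let θ = 58.9° be the plate's angle to the horizontal; measure y along the incline from where the plane meets the free surface. Vertical depth h = y·sinθ with sinθ = 0.856267.
Along the incline, y_c = h_c/sinθ = 2.4789/0.856267 = 2.89501 m.
The centroid lies 1.4/2 = 0.7 m below the top edge, so the top edge sits at y_top = 2.89501 − 0.7 = 2.19501 m along the incline.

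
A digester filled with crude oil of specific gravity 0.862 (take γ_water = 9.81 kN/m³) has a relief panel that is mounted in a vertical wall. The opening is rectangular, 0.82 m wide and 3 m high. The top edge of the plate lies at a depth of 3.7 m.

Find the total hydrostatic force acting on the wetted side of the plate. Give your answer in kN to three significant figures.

γ = 0.862 × 9.81 = 8.45622 kN/m³.
The centroid lies 3/2 = 1.5 m below the top edge, so the centroid depth is h_c = 3.7 + 1.5 = 5.2 m.
A = 0.82 × 3 = 2.46 m².
Resultant F = γ·h_c·A = 8.45622 × 5.2 × 2.46 = 108.172 kN.

F ≈ 108 kN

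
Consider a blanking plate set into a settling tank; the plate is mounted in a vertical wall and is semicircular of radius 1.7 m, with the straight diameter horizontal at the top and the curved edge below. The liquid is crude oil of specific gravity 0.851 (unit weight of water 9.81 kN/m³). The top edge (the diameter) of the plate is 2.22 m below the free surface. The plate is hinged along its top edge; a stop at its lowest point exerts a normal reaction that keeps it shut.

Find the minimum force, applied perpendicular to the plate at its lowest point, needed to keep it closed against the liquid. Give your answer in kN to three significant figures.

P ≈ 51.8 kN

γ = 0.851 × 9.81 = 8.34831 kN/m³.
The centroid of a semicircle lies 4r/(3π) = 0.721502 m from the diameter, here below the top edge, so the centroid depth is h_c = 2.22 + 0.721502 = 2.9415 m.
A = πr²/2 = π × 1.7²/2 = 4.5396 m².
Resultant F = γ·h_c·A = 8.34831 × 2.9415 × 4.5396 = 111.477 kN.
I_c = (π/8 − 8/(9π))·r⁴ = 0.109757 × 1.7⁴ = 0.916701 m⁴.
Centre of pressure: y_p = y_c + I_c/(y_c·A) = 2.9415 + 0.916701/(2.9415 × 4.5396) = 2.9415 + 0.0686501 = 3.01015 m along the plane.
The resultant acts 0.721502 + 0.0686501 = 0.790152 m (along the plate) below the hinge at the top edge, so the moment about the hinge is M = F × 0.790152 = 111.477 × 0.790152 = 88.0838 kN·m.
A normal force at the bottom, 1.7 m from the hinge, must supply this moment: P = 88.0838/1.7 = 51.814 kN.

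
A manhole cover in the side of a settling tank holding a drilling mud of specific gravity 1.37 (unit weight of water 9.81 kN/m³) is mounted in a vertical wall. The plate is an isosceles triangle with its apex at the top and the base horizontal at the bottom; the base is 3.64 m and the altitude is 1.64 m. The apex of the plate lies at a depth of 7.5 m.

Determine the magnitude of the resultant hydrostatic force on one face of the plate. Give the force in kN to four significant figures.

F ≈ 344.7 kN

γ = 1.37 × 9.81 = 13.4397 kN/m³.
With the apex up, the centroid sits 2h/3 = 2 × 1.64/3 = 1.09333 m below the apex, so the centroid depth is h_c = 7.5 + 1.09333 = 8.59333 m.
A = ½ × 3.64 × 1.64 = 2.9848 m².
Resultant F = γ·h_c·A = 13.4397 × 8.59333 × 2.9848 = 344.72 kN.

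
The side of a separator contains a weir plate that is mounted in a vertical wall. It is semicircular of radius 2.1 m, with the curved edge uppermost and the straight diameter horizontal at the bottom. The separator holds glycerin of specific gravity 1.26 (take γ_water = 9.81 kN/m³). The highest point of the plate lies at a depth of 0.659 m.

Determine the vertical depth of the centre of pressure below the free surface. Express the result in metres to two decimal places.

γ = 1.26 × 9.81 = 12.3606 kN/m³.
The centroid lies 4r/(3π) = 0.891268 m above the diameter, so r − 4r/(3π) = 2.1 − 0.891268 = 1.20873 m below the topmost point, so the centroid depth is h_c = 0.659 + 1.20873 = 1.86773 m.
A = πr²/2 = π × 2.1²/2 = 6.92721 m².
Resultant F = γ·h_c·A = 12.3606 × 1.86773 × 6.92721 = 159.923 kN.
I_c = (π/8 − 8/(9π))·r⁴ = 0.109757 × 2.1⁴ = 2.13457 m⁴.
Centre of pressure: y_p = y_c + I_c/(y_c·A) = 1.86773 + 2.13457/(1.86773 × 6.92721) = 1.86773 + 0.164983 = 2.03271 m along the plane.

h_p = 2.03 m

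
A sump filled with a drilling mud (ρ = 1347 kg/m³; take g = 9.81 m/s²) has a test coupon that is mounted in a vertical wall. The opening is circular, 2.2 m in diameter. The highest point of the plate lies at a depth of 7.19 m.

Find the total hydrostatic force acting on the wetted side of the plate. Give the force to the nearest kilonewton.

γ = ρg = 1347 × 9.81 / 1000 = 13.21407 kN/m³.
The centroid is at the centre, 1.1 m below the top of the plate, so the centroid depth is h_c = 7.19 + 1.1 = 8.29 m.
A = π(1.1)² = 3.80133 m².
Resultant F = γ·h_c·A = 13.21407 × 8.29 × 3.80133 = 416.415 kN.

F ≈ 416 kN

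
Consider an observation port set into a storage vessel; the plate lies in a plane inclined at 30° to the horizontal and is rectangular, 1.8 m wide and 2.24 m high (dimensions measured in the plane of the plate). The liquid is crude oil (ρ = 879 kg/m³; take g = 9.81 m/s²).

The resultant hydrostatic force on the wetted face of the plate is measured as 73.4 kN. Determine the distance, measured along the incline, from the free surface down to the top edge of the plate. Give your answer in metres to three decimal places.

y_top ≈ 3.102 m

γ = ρg = 879 × 9.81 / 1000 = 8.62299 kN/m³.
A = 1.8 × 2.24 = 4.032 m².
From F = γ·h_c·A, the centroid depth is h_c = 73.4/(8.62299 × 4.032) = 2.11114 m.
Let θ = 30° be the plate's angle to the horizontal; measure y along the incline from where the plane meets the free surface. Vertical depth h = y·sinθ with sinθ = 0.500000.
Along the incline, y_c = h_c/sinθ = 2.11114/0.500000 = 4.22228 m.
The centroid lies 2.24/2 = 1.12 m below the top edge, so the top edge sits at y_top = 4.22228 − 1.12 = 3.10228 m along the incline.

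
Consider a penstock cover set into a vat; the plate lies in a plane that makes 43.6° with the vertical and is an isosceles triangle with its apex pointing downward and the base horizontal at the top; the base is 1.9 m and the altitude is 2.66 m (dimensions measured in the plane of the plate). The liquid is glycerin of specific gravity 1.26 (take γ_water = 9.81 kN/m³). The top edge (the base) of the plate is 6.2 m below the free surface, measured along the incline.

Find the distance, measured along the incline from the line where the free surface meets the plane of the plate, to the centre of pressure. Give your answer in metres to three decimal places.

y_p = 7.142 m

γ = 1.26 × 9.81 = 12.3606 kN/m³.
The plate makes 43.6° with the vertical, i.e. θ = 90° − 43.6° = 46.4° to the horizontal. Measuring y along the incline from the free-surface line, vertical depth h = y·sinθ with sinθ = 0.724172.
With the apex down, the centroid sits h/3 = 2.66/3 = 0.886667 m below the base (the top edge), so y_c = 6.2 + 0.886667 = 7.08667 m and h_c = 7.08667 × 0.724172 = 5.13197 m.
A = ½ × 1.9 × 2.66 = 2.527 m².
Resultant F = γ·h_c·A = 12.3606 × 5.13197 × 2.527 = 160.298 kN.
I_c = b·h³/36 = 1.9 × 2.66³/36 = 0.993336 m⁴.
Centre of pressure: y_p = y_c + I_c/(y_c·A) = 7.08667 + 0.993336/(7.08667 × 2.527) = 7.08667 + 0.0554688 = 7.14214 m along the plane.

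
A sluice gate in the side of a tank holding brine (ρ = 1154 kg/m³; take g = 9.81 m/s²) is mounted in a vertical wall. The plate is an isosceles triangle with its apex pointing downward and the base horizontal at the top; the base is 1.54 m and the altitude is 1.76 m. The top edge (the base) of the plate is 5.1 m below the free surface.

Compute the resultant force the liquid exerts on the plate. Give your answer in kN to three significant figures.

γ = ρg = 1154 × 9.81 / 1000 = 11.32074 kN/m³.
With the apex down, the centroid sits h/3 = 1.76/3 = 0.586667 m below the base (the top edge), so the centroid depth is h_c = 5.1 + 0.586667 = 5.68667 m.
A = ½ × 1.54 × 1.76 = 1.3552 m².
Resultant F = γ·h_c·A = 11.32074 × 5.68667 × 1.3552 = 87.2441 kN.

F ≈ 87.2 kN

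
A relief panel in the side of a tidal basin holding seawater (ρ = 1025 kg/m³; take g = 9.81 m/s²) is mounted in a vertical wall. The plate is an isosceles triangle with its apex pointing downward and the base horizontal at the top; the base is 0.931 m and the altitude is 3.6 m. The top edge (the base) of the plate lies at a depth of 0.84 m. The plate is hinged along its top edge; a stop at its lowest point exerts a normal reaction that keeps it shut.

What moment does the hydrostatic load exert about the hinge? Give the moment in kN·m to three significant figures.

M ≈ 53.4 kN·m

γ = ρg = 1025 × 9.81 / 1000 = 10.05525 kN/m³.
With the apex down, the centroid sits h/3 = 3.6/3 = 1.2 m below the base (the top edge), so the centroid depth is h_c = 0.84 + 1.2 = 2.04 m.
A = ½ × 0.931 × 3.6 = 1.6758 m².
Resultant F = γ·h_c·A = 10.05525 × 2.04 × 1.6758 = 34.3752 kN.
I_c = b·h³/36 = 0.931 × 3.6³/36 = 1.20658 m⁴.
Centre of pressure: y_p = y_c + I_c/(y_c·A) = 2.04 + 1.20658/(2.04 × 1.6758) = 2.04 + 0.352942 = 2.39294 m along the plane.
The resultant acts 1.2 + 0.352942 = 1.55294 m (along the plate) below the hinge at the top edge, so the moment about the hinge is M = F × 1.55294 = 34.3752 × 1.55294 = 53.3826 kN·m.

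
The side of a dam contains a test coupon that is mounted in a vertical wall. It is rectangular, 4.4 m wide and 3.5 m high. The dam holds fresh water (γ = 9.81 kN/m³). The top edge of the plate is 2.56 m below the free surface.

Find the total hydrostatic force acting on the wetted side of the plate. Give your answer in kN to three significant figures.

F ≈ 651 kN

γ = 9.81 kN/m³.
The centroid lies 3.5/2 = 1.75 m below the top edge, so the centroid depth is h_c = 2.56 + 1.75 = 4.31 m.
A = 4.4 × 3.5 = 15.4 m².
Resultant F = γ·h_c·A = 9.81 × 4.31 × 15.4 = 651.129 kN.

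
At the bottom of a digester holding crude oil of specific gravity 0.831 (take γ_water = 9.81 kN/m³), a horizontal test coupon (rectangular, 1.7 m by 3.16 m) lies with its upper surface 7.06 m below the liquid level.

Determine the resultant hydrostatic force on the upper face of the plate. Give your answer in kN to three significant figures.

F ≈ 309 kN

γ = 0.831 × 9.81 = 8.15211 kN/m³.
The plate is horizontal, so pressure is uniform at p = γ·h = 8.15211 × 7.06 = 57.5539 kN/m².
A = 1.7 × 3.16 = 5.372 m².
F = p·A = 57.5539 × 5.372 = 309.18 kN.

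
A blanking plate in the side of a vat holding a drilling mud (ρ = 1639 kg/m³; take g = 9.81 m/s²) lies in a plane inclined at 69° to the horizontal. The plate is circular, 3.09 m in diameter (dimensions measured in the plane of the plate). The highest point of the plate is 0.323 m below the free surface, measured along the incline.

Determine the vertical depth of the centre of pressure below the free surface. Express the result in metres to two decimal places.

γ = ρg = 1639 × 9.81 / 1000 = 16.07859 kN/m³.
Let θ = 69° be the plate's angle to the horizontal; measure y along the incline from where the plane meets the free surface. Vertical depth h = y·sinθ with sinθ = 0.933580.
The centroid is at the centre, 1.545 m below the top of the plate, so y_c = 0.323 + 1.545 = 1.868 m and h_c = 1.868 × 0.933580 = 1.74393 m.
A = π(1.545)² = 7.49906 m².
Resultant F = γ·h_c·A = 16.07859 × 1.74393 × 7.49906 = 210.273 kN.
I_c = πr⁴/4 = π × 1.545⁴/4 = 4.47511 m⁴.
Centre of pressure: y_p = y_c + I_c/(y_c·A) = 1.868 + 4.47511/(1.868 × 7.49906) = 1.868 + 0.319463 = 2.18746 m along the plane.
Vertically, h_p = y_p·sinθ = 2.18746 × 0.933580 = 2.04217 m.

h_p = 2.04 m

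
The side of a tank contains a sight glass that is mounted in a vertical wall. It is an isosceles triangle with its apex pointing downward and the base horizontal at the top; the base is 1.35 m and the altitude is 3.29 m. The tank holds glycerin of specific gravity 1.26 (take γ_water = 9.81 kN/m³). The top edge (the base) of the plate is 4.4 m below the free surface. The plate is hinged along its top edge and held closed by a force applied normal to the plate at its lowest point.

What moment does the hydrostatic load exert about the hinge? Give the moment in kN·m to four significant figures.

γ = 1.26 × 9.81 = 12.3606 kN/m³.
With the apex down, the centroid sits h/3 = 3.29/3 = 1.09667 m below the base (the top edge), so the centroid depth is h_c = 4.4 + 1.09667 = 5.49667 m.
A = ½ × 1.35 × 3.29 = 2.22075 m².
Resultant F = γ·h_c·A = 12.3606 × 5.49667 × 2.22075 = 150.883 kN.
I_c = b·h³/36 = 1.35 × 3.29³/36 = 1.33542 m⁴.
Centre of pressure: y_p = y_c + I_c/(y_c·A) = 5.49667 + 1.33542/(5.49667 × 2.22075) = 5.49667 + 0.1094 = 5.60607 m along the plane.
The resultant acts 1.09667 + 0.1094 = 1.20607 m (along the plate) below the hinge at the top edge, so the moment about the hinge is M = F × 1.20607 = 150.883 × 1.20607 = 181.975 kN·m.

M ≈ 182.0 kN·m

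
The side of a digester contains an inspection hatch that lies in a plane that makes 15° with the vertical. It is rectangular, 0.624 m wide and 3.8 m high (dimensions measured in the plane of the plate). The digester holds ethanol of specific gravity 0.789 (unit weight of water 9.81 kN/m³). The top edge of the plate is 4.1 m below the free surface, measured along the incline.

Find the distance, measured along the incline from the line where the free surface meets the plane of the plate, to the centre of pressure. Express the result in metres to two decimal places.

y_p = 6.20 m

γ = 0.789 × 9.81 = 7.74009 kN/m³.
The plate makes 15° with the vertical, i.e. θ = 90° − 15° = 75° to the horizontal. Measuring y along the incline from the free-surface line, vertical depth h = y·sinθ with sinθ = 0.965926.
The centroid lies 3.8/2 = 1.9 m below the top edge, so y_c = 4.1 + 1.9 = 6 m and h_c = 6 × 0.965926 = 5.79556 m.
A = 0.624 × 3.8 = 2.3712 m².
Resultant F = γ·h_c·A = 7.74009 × 5.79556 × 2.3712 = 106.368 kN.
I_c = b·h³/12 = 0.624 × 3.8³/12 = 2.85334 m⁴.
Centre of pressure: y_p = y_c + I_c/(y_c·A) = 6 + 2.85334/(6 × 2.3712) = 6 + 0.200555 = 6.20055 m along the plane.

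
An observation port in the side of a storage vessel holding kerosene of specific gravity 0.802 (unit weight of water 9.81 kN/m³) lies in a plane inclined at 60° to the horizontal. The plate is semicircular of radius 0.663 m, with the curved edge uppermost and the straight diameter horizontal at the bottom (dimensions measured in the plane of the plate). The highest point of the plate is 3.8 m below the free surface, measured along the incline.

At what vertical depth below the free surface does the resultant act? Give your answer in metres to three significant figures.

h_p = 3.63 m

γ = 0.802 × 9.81 = 7.86762 kN/m³.
Let θ = 60° be the plate's angle to the horizontal; measure y along the incline from where the plane meets the free surface. Vertical depth h = y·sinθ with sinθ = 0.866025.
The centroid lies 4r/(3π) = 0.281386 m above the diameter, so r − 4r/(3π) = 0.663 − 0.281386 = 0.381614 m below the topmost point, so y_c = 3.8 + 0.381614 = 4.18161 m and h_c = 4.18161 × 0.866025 = 3.62138 m.
A = πr²/2 = π × 0.663²/2 = 0.690473 m².
Resultant F = γ·h_c·A = 7.86762 × 3.62138 × 0.690473 = 19.6727 kN.
I_c = (π/8 − 8/(9π))·r⁴ = 0.109757 × 0.663⁴ = 0.0212073 m⁴.
Centre of pressure: y_p = y_c + I_c/(y_c·A) = 4.18161 + 0.0212073/(4.18161 × 0.690473) = 4.18161 + 0.00734506 = 4.18896 m along the plane.
Vertically, h_p = y_p·sinθ = 4.18896 × 0.866025 = 3.62774 m.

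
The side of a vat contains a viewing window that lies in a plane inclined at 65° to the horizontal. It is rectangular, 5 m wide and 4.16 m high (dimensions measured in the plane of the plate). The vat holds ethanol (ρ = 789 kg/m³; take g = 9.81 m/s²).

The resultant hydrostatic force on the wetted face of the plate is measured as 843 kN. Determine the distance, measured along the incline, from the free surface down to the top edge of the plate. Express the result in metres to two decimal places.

y_top ≈ 3.70 m

γ = ρg = 789 × 9.81 / 1000 = 7.74009 kN/m³.
A = 5 × 4.16 = 20.8 m².
From F = γ·h_c·A, the centroid depth is h_c = 843/(7.74009 × 20.8) = 5.23622 m.
Let θ = 65° be the plate's angle to the horizontal; measure y along the incline from where the plane meets the free surface. Vertical depth h = y·sinθ with sinθ = 0.906308.
Along the incline, y_c = h_c/sinθ = 5.23622/0.906308 = 5.77753 m.
The centroid lies 4.16/2 = 2.08 m below the top edge, so the top edge sits at y_top = 5.77753 − 2.08 = 3.69753 m along the incline.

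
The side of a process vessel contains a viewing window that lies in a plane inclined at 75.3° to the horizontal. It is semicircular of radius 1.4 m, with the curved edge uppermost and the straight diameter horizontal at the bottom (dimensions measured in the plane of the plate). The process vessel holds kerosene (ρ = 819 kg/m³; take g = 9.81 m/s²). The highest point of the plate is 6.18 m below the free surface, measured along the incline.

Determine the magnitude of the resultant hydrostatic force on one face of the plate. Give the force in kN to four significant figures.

γ = ρg = 819 × 9.81 / 1000 = 8.03439 kN/m³.
Let θ = 75.3° be the plate's angle to the horizontal; measure y along the incline from where the plane meets the free surface. Vertical depth h = y·sinθ with sinθ = 0.967268.
The centroid lies 4r/(3π) = 0.594178 m above the diameter, so r − 4r/(3π) = 1.4 − 0.594178 = 0.805822 m below the topmost point, so y_c = 6.18 + 0.805822 = 6.98582 m and h_c = 6.98582 × 0.967268 = 6.75716 m.
A = πr²/2 = π × 1.4²/2 = 3.07876 m².
Resultant F = γ·h_c·A = 8.03439 × 6.75716 × 3.07876 = 167.145 kN.

F ≈ 167.1 kN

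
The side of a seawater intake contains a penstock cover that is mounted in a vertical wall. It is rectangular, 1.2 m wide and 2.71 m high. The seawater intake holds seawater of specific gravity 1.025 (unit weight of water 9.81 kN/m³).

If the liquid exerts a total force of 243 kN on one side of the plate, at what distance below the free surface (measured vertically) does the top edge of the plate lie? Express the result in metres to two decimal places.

d_top ≈ 6.08 m

γ = 1.025 × 9.81 = 10.05525 kN/m³.
A = 1.2 × 2.71 = 3.252 m².
From F = γ·h_c·A, the centroid depth is h_c = 243/(10.05525 × 3.252) = 7.43127 m.
The centroid lies 2.71/2 = 1.355 m below the top edge, so the top edge sits at h_top = 7.43127 − 1.355 = 6.07627 m below the surface.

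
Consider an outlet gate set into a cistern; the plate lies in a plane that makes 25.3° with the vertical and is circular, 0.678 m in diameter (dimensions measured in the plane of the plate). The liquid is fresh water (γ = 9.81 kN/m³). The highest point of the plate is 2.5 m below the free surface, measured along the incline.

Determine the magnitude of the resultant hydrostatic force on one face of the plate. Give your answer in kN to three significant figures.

F ≈ 9.09 kN

γ = 9.81 kN/m³.
The plate makes 25.3° with the vertical, i.e. θ = 90° − 25.3° = 64.7° to the horizontal. Measuring y along the incline from the free-surface line, vertical depth h = y·sinθ with sinθ = 0.904083.
The centroid is at the centre, 0.339 m below the top of the plate, so y_c = 2.5 + 0.339 = 2.839 m and h_c = 2.839 × 0.904083 = 2.56669 m.
A = π(0.339)² = 0.361035 m².
Resultant F = γ·h_c·A = 9.81 × 2.56669 × 0.361035 = 9.09058 kN.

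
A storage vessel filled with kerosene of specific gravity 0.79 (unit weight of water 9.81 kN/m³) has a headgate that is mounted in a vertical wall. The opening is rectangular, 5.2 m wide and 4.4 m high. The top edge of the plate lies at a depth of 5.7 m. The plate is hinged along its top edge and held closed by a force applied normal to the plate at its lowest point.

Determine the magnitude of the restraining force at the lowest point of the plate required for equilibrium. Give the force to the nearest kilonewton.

P ≈ 765 kN

γ = 0.79 × 9.81 = 7.7499 kN/m³.
The centroid lies 4.4/2 = 2.2 m below the top edge, so the centroid depth is h_c = 5.7 + 2.2 = 7.9 m.
A = 5.2 × 4.4 = 22.88 m².
Resultant F = γ·h_c·A = 7.7499 × 7.9 × 22.88 = 1400.81 kN.
I_c = b·h³/12 = 5.2 × 4.4³/12 = 36.9131 m⁴.
Centre of pressure: y_p = y_c + I_c/(y_c·A) = 7.9 + 36.9131/(7.9 × 22.88) = 7.9 + 0.20422 = 8.10422 m along the plane.
The resultant acts 2.2 + 0.20422 = 2.40422 m (along the plate) below the hinge at the top edge, so the moment about the hinge is M = F × 2.40422 = 1400.81 × 2.40422 = 3367.86 kN·m.
A normal force at the bottom, 4.4 m from the hinge, must supply this moment: P = 3367.86/4.4 = 765.423 kN.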